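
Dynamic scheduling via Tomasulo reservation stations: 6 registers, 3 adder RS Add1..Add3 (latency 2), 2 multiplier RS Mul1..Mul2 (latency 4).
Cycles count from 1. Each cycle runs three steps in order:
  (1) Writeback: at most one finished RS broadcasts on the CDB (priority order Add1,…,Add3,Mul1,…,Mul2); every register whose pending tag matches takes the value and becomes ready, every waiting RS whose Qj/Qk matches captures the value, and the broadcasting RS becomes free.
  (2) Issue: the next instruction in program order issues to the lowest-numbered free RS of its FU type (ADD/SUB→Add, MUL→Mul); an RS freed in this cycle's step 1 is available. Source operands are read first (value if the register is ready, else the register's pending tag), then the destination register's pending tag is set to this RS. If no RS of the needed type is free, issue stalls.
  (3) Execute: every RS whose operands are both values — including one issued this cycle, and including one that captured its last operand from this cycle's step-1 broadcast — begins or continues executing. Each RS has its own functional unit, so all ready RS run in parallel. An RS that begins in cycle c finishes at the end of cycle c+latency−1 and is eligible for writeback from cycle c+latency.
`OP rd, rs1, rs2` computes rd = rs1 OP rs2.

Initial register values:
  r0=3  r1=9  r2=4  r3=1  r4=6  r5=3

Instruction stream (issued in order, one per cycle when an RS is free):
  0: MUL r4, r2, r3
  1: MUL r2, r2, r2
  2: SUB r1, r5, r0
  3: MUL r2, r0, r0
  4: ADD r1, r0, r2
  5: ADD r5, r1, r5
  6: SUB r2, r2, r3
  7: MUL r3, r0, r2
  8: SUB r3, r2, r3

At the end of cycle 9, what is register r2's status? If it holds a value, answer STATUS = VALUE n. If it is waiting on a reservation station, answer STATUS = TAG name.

  c1: issue MUL r4<-Mul1  regs: r0:3,r1:9,r2:4,r3:1,r4:Mul1,r5:3
  c2: issue MUL r2<-Mul2  regs: r0:3,r1:9,r2:Mul2,r3:1,r4:Mul1,r5:3
  c3: issue SUB r1<-Add1  regs: r0:3,r1:Add1,r2:Mul2,r3:1,r4:Mul1,r5:3
  c4: stall  regs: r0:3,r1:Add1,r2:Mul2,r3:1,r4:Mul1,r5:3
  c5: CDB Add1=0; stall  regs: r0:3,r1:0,r2:Mul2,r3:1,r4:Mul1,r5:3
  c6: CDB Mul1=4; issue MUL r2<-Mul1  regs: r0:3,r1:0,r2:Mul1,r3:1,r4:4,r5:3
  c7: CDB Mul2=16; issue ADD r1<-Add1  regs: r0:3,r1:Add1,r2:Mul1,r3:1,r4:4,r5:3
  c8: issue ADD r5<-Add2  regs: r0:3,r1:Add1,r2:Mul1,r3:1,r4:4,r5:Add2
  c9: issue SUB r2<-Add3  regs: r0:3,r1:Add1,r2:Add3,r3:1,r4:4,r5:Add2

STATUS = TAG Add3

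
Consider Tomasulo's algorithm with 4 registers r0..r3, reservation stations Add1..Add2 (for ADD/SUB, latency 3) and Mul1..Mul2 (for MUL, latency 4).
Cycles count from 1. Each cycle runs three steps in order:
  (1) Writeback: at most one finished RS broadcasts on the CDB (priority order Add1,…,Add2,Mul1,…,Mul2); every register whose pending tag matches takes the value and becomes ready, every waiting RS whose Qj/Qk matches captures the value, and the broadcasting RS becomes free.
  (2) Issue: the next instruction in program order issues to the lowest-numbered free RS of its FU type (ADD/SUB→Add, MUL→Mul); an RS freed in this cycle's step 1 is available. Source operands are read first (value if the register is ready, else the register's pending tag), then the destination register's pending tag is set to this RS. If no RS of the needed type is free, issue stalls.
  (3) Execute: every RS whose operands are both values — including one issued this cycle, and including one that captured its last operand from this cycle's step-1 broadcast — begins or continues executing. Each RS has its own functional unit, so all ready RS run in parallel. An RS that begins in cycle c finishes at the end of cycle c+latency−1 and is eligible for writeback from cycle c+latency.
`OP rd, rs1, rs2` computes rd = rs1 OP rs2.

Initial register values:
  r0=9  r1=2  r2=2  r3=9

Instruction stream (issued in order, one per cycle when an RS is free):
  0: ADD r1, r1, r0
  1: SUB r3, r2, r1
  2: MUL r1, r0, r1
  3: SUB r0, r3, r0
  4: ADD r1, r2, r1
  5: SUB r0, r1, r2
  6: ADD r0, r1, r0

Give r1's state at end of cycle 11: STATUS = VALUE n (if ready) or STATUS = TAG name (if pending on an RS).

  c1: issue ADD r1<-Add1  regs: r0:9,r1:Add1,r2:2,r3:9
  c2: issue SUB r3<-Add2  regs: r0:9,r1:Add1,r2:2,r3:Add2
  c3: issue MUL r1<-Mul1  regs: r0:9,r1:Mul1,r2:2,r3:Add2
  c4: CDB Add1=11; issue SUB r0<-Add1  regs: r0:Add1,r1:Mul1,r2:2,r3:Add2
  c5: stall  regs: r0:Add1,r1:Mul1,r2:2,r3:Add2
  c6: stall  regs: r0:Add1,r1:Mul1,r2:2,r3:Add2
  c7: CDB Add2=-9; issue ADD r1<-Add2  regs: r0:Add1,r1:Add2,r2:2,r3:-9
  c8: CDB Mul1=99; stall  regs: r0:Add1,r1:Add2,r2:2,r3:-9
  c9: stall  regs: r0:Add1,r1:Add2,r2:2,r3:-9
  c10: CDB Add1=-18; issue SUB r0<-Add1  regs: r0:Add1,r1:Add2,r2:2,r3:-9
  c11: CDB Add2=101; issue ADD r0<-Add2  regs: r0:Add2,r1:101,r2:2,r3:-9

STATUS = VALUE 101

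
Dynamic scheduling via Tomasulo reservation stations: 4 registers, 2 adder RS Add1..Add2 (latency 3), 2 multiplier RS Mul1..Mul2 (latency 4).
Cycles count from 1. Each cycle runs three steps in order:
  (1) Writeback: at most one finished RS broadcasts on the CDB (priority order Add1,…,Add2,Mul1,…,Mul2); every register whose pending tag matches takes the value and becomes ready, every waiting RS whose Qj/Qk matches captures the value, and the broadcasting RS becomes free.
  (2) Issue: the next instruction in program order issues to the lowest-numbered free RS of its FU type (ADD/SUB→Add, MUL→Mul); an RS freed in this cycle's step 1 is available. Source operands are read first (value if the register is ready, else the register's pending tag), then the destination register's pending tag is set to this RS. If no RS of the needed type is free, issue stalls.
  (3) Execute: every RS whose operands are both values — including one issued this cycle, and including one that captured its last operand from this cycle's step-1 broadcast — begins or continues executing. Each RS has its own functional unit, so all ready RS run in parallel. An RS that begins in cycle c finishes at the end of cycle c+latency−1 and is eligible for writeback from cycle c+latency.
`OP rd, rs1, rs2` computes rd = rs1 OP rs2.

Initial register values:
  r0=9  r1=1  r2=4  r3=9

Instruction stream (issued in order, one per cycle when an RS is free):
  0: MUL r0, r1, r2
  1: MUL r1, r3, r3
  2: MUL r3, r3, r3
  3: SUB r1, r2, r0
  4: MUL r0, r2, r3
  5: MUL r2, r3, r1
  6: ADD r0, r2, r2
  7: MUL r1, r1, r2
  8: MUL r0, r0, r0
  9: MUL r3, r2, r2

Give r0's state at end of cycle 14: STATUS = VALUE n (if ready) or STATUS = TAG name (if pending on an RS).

cycle 1: issue MUL r0<-Mul1 // r0:Mul1,r1:1,r2:4,r3:9
cycle 2: issue MUL r1<-Mul2 // r0:Mul1,r1:Mul2,r2:4,r3:9
cycle 3: stall // r0:Mul1,r1:Mul2,r2:4,r3:9
cycle 4: stall // r0:Mul1,r1:Mul2,r2:4,r3:9
cycle 5: CDB Mul1=4; issue MUL r3<-Mul1 // r0:4,r1:Mul2,r2:4,r3:Mul1
cycle 6: CDB Mul2=81; issue SUB r1<-Add1 // r0:4,r1:Add1,r2:4,r3:Mul1
cycle 7: issue MUL r0<-Mul2 // r0:Mul2,r1:Add1,r2:4,r3:Mul1
cycle 8: stall // r0:Mul2,r1:Add1,r2:4,r3:Mul1
cycle 9: CDB Add1=0; stall // r0:Mul2,r1:0,r2:4,r3:Mul1
cycle 10: CDB Mul1=81; issue MUL r2<-Mul1 // r0:Mul2,r1:0,r2:Mul1,r3:81
cycle 11: issue ADD r0<-Add1 // r0:Add1,r1:0,r2:Mul1,r3:81
cycle 12: stall // r0:Add1,r1:0,r2:Mul1,r3:81
cycle 13: stall // r0:Add1,r1:0,r2:Mul1,r3:81
cycle 14: CDB Mul1=0; issue MUL r1<-Mul1 // r0:Add1,r1:Mul1,r2:0,r3:81

STATUS = TAG Add1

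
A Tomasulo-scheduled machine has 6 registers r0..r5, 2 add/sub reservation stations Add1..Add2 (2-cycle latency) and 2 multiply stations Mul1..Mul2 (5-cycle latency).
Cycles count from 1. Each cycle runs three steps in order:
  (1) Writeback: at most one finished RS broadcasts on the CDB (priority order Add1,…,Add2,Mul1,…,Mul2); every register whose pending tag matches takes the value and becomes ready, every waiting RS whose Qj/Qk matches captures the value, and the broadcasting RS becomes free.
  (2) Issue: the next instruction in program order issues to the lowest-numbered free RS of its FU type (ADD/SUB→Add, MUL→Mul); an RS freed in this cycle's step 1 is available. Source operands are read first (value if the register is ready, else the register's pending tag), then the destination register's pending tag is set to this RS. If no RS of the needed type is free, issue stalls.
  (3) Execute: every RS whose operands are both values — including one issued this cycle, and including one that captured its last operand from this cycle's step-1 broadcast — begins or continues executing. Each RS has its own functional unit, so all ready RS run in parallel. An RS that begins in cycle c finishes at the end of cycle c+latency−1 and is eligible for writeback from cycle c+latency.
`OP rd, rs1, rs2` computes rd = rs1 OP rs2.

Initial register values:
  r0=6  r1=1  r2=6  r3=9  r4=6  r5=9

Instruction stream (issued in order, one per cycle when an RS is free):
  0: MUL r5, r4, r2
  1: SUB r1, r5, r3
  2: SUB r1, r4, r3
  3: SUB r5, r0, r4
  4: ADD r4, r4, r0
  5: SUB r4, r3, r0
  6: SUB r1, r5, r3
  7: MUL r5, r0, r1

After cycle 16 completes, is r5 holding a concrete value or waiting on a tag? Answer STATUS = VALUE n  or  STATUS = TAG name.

STATUS = VALUE -54

  c1: issue MUL r5<-Mul1  regs: r0:6,r1:1,r2:6,r3:9,r4:6,r5:Mul1
  c2: issue SUB r1<-Add1  regs: r0:6,r1:Add1,r2:6,r3:9,r4:6,r5:Mul1
  c3: issue SUB r1<-Add2  regs: r0:6,r1:Add2,r2:6,r3:9,r4:6,r5:Mul1
  c4: stall  regs: r0:6,r1:Add2,r2:6,r3:9,r4:6,r5:Mul1
  c5: CDB Add2=-3; issue SUB r5<-Add2  regs: r0:6,r1:-3,r2:6,r3:9,r4:6,r5:Add2
  c6: CDB Mul1=36; stall  regs: r0:6,r1:-3,r2:6,r3:9,r4:6,r5:Add2
  c7: CDB Add2=0; issue ADD r4<-Add2  regs: r0:6,r1:-3,r2:6,r3:9,r4:Add2,r5:0
  c8: CDB Add1=27; issue SUB r4<-Add1  regs: r0:6,r1:-3,r2:6,r3:9,r4:Add1,r5:0
  c9: CDB Add2=12; issue SUB r1<-Add2  regs: r0:6,r1:Add2,r2:6,r3:9,r4:Add1,r5:0
  c10: CDB Add1=3; issue MUL r5<-Mul1  regs: r0:6,r1:Add2,r2:6,r3:9,r4:3,r5:Mul1
  c11: CDB Add2=-9  regs: r0:6,r1:-9,r2:6,r3:9,r4:3,r5:Mul1
  c12: -  regs: r0:6,r1:-9,r2:6,r3:9,r4:3,r5:Mul1
  c13: -  regs: r0:6,r1:-9,r2:6,r3:9,r4:3,r5:Mul1
  c14: -  regs: r0:6,r1:-9,r2:6,r3:9,r4:3,r5:Mul1
  c15: -  regs: r0:6,r1:-9,r2:6,r3:9,r4:3,r5:Mul1
  c16: CDB Mul1=-54  regs: r0:6,r1:-9,r2:6,r3:9,r4:3,r5:-54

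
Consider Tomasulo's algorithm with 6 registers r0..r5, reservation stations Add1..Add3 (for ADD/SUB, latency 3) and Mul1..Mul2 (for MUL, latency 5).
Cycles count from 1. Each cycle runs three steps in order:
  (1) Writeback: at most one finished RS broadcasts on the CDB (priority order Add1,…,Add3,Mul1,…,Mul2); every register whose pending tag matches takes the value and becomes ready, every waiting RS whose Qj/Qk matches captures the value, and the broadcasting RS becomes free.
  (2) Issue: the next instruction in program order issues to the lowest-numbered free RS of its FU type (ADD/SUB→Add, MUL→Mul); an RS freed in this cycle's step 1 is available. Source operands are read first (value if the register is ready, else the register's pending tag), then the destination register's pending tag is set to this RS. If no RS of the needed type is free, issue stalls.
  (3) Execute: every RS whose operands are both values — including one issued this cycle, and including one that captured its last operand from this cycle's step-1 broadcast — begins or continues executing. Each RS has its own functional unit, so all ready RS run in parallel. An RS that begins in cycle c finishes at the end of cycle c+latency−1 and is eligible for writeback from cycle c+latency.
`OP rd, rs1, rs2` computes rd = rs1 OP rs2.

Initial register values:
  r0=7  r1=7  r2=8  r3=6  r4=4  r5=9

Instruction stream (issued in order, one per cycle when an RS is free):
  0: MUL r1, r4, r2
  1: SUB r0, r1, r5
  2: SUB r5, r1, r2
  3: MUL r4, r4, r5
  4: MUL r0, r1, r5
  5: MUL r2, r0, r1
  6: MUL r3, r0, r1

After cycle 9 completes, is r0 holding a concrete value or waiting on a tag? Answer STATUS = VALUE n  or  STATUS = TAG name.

STATUS = TAG Mul1

cycle 1: issue MUL r1<-Mul1 // r0:7,r1:Mul1,r2:8,r3:6,r4:4,r5:9
cycle 2: issue SUB r0<-Add1 // r0:Add1,r1:Mul1,r2:8,r3:6,r4:4,r5:9
cycle 3: issue SUB r5<-Add2 // r0:Add1,r1:Mul1,r2:8,r3:6,r4:4,r5:Add2
cycle 4: issue MUL r4<-Mul2 // r0:Add1,r1:Mul1,r2:8,r3:6,r4:Mul2,r5:Add2
cycle 5: stall // r0:Add1,r1:Mul1,r2:8,r3:6,r4:Mul2,r5:Add2
cycle 6: CDB Mul1=32; issue MUL r0<-Mul1 // r0:Mul1,r1:32,r2:8,r3:6,r4:Mul2,r5:Add2
cycle 7: stall // r0:Mul1,r1:32,r2:8,r3:6,r4:Mul2,r5:Add2
cycle 8: stall // r0:Mul1,r1:32,r2:8,r3:6,r4:Mul2,r5:Add2
cycle 9: CDB Add1=23; stall // r0:Mul1,r1:32,r2:8,r3:6,r4:Mul2,r5:Add2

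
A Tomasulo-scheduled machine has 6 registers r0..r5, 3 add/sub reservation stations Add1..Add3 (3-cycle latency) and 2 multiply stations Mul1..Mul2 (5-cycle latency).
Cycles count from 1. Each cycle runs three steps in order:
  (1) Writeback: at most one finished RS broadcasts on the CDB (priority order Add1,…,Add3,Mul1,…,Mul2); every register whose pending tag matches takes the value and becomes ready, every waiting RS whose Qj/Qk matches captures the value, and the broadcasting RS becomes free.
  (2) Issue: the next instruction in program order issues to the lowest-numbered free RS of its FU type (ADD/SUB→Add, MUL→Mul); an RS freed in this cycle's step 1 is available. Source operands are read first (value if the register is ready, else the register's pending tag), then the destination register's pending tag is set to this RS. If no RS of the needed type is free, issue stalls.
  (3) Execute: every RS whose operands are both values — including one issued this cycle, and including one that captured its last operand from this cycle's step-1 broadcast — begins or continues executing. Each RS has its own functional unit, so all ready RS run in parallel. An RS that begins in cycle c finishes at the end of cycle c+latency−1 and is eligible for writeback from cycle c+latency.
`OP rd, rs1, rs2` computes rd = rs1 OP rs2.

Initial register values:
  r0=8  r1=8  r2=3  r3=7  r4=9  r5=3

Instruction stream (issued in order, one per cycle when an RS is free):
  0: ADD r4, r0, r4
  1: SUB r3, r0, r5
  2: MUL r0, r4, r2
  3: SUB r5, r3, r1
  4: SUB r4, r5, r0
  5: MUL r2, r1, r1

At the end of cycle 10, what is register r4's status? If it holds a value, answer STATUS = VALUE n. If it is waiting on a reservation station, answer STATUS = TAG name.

STATUS = TAG Add2

  c1: issue ADD r4<-Add1  regs: r0:8,r1:8,r2:3,r3:7,r4:Add1,r5:3
  c2: issue SUB r3<-Add2  regs: r0:8,r1:8,r2:3,r3:Add2,r4:Add1,r5:3
  c3: issue MUL r0<-Mul1  regs: r0:Mul1,r1:8,r2:3,r3:Add2,r4:Add1,r5:3
  c4: CDB Add1=17; issue SUB r5<-Add1  regs: r0:Mul1,r1:8,r2:3,r3:Add2,r4:17,r5:Add1
  c5: CDB Add2=5; issue SUB r4<-Add2  regs: r0:Mul1,r1:8,r2:3,r3:5,r4:Add2,r5:Add1
  c6: issue MUL r2<-Mul2  regs: r0:Mul1,r1:8,r2:Mul2,r3:5,r4:Add2,r5:Add1
  c7: -  regs: r0:Mul1,r1:8,r2:Mul2,r3:5,r4:Add2,r5:Add1
  c8: CDB Add1=-3  regs: r0:Mul1,r1:8,r2:Mul2,r3:5,r4:Add2,r5:-3
  c9: CDB Mul1=51  regs: r0:51,r1:8,r2:Mul2,r3:5,r4:Add2,r5:-3
  c10: -  regs: r0:51,r1:8,r2:Mul2,r3:5,r4:Add2,r5:-3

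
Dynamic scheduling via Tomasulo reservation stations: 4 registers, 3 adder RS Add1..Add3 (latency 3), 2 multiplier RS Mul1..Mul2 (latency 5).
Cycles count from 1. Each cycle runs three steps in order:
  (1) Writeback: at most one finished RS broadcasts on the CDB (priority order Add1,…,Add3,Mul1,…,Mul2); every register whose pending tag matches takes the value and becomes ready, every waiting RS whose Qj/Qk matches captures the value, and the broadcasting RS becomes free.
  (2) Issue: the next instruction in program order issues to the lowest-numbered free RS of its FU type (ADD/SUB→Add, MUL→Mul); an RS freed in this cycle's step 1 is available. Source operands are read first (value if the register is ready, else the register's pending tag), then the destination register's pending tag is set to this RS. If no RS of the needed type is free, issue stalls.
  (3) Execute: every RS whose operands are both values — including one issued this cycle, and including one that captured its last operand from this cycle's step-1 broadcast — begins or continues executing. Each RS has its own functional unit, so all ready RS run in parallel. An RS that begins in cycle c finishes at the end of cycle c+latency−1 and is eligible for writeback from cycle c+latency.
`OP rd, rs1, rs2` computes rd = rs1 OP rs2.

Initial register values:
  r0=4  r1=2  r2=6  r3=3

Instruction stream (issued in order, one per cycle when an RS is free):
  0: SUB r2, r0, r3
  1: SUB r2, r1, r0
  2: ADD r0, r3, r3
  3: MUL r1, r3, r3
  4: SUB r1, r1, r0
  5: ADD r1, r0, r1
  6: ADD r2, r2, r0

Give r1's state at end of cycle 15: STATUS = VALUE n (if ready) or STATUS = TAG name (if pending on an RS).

  c1: issue SUB r2<-Add1  regs: r0:4,r1:2,r2:Add1,r3:3
  c2: issue SUB r2<-Add2  regs: r0:4,r1:2,r2:Add2,r3:3
  c3: issue ADD r0<-Add3  regs: r0:Add3,r1:2,r2:Add2,r3:3
  c4: CDB Add1=1; issue MUL r1<-Mul1  regs: r0:Add3,r1:Mul1,r2:Add2,r3:3
  c5: CDB Add2=-2; issue SUB r1<-Add1  regs: r0:Add3,r1:Add1,r2:-2,r3:3
  c6: CDB Add3=6; issue ADD r1<-Add2  regs: r0:6,r1:Add2,r2:-2,r3:3
  c7: issue ADD r2<-Add3  regs: r0:6,r1:Add2,r2:Add3,r3:3
  c8: -  regs: r0:6,r1:Add2,r2:Add3,r3:3
  c9: CDB Mul1=9  regs: r0:6,r1:Add2,r2:Add3,r3:3
  c10: CDB Add3=4  regs: r0:6,r1:Add2,r2:4,r3:3
  c11: -  regs: r0:6,r1:Add2,r2:4,r3:3
  c12: CDB Add1=3  regs: r0:6,r1:Add2,r2:4,r3:3
  c13: -  regs: r0:6,r1:Add2,r2:4,r3:3
  c14: -  regs: r0:6,r1:Add2,r2:4,r3:3
  c15: CDB Add2=9  regs: r0:6,r1:9,r2:4,r3:3

STATUS = VALUE 9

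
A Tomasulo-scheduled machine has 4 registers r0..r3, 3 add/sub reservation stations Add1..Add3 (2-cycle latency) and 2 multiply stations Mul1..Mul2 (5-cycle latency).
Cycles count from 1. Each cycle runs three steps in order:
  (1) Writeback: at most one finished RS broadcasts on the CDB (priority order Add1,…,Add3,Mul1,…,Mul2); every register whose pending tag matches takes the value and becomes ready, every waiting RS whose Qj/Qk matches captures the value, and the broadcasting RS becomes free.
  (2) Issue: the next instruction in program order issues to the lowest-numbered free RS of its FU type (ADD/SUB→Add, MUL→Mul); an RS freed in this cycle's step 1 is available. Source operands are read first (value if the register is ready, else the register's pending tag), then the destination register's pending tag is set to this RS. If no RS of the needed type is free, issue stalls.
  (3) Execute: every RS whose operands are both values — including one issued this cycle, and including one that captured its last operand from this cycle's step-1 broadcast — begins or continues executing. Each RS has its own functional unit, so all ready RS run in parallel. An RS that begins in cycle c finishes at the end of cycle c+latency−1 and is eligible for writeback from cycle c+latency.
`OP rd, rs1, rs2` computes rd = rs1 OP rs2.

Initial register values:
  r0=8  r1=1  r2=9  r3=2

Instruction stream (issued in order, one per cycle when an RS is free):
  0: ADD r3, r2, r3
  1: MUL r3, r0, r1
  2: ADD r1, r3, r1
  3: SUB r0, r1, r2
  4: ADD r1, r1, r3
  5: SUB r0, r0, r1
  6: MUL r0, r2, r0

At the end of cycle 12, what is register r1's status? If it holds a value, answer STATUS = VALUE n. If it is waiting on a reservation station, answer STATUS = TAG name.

STATUS = VALUE 17

c1: issue ADD r3<-Add1 | r0:8,r1:1,r2:9,r3:Add1
c2: issue MUL r3<-Mul1 | r0:8,r1:1,r2:9,r3:Mul1
c3: CDB Add1=11; issue ADD r1<-Add1 | r0:8,r1:Add1,r2:9,r3:Mul1
c4: issue SUB r0<-Add2 | r0:Add2,r1:Add1,r2:9,r3:Mul1
c5: issue ADD r1<-Add3 | r0:Add2,r1:Add3,r2:9,r3:Mul1
c6: stall | r0:Add2,r1:Add3,r2:9,r3:Mul1
c7: CDB Mul1=8; stall | r0:Add2,r1:Add3,r2:9,r3:8
c8: stall | r0:Add2,r1:Add3,r2:9,r3:8
c9: CDB Add1=9; issue SUB r0<-Add1 | r0:Add1,r1:Add3,r2:9,r3:8
c10: issue MUL r0<-Mul1 | r0:Mul1,r1:Add3,r2:9,r3:8
c11: CDB Add2=0 | r0:Mul1,r1:Add3,r2:9,r3:8
c12: CDB Add3=17 | r0:Mul1,r1:17,r2:9,r3:8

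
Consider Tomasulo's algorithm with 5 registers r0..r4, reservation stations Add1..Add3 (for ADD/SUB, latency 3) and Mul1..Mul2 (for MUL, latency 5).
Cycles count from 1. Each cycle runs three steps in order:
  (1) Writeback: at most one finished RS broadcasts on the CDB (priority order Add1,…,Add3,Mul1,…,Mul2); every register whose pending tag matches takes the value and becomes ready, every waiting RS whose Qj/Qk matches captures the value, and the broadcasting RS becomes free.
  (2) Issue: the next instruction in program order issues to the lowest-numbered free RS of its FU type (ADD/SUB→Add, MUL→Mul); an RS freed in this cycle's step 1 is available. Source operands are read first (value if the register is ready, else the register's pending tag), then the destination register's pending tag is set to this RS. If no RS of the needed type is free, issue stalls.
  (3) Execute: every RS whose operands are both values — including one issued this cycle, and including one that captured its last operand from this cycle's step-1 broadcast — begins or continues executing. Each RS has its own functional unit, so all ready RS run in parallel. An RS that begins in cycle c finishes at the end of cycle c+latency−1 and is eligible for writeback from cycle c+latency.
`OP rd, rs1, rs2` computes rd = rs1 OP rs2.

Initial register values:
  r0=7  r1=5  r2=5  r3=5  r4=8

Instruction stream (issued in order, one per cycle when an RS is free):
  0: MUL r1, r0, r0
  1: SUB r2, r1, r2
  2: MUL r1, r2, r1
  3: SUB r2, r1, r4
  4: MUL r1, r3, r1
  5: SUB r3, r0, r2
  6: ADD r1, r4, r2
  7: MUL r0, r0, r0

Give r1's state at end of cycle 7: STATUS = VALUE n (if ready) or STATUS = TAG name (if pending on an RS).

STATUS = TAG Mul1

cycle 1: issue MUL r1<-Mul1 // r0:7,r1:Mul1,r2:5,r3:5,r4:8
cycle 2: issue SUB r2<-Add1 // r0:7,r1:Mul1,r2:Add1,r3:5,r4:8
cycle 3: issue MUL r1<-Mul2 // r0:7,r1:Mul2,r2:Add1,r3:5,r4:8
cycle 4: issue SUB r2<-Add2 // r0:7,r1:Mul2,r2:Add2,r3:5,r4:8
cycle 5: stall // r0:7,r1:Mul2,r2:Add2,r3:5,r4:8
cycle 6: CDB Mul1=49; issue MUL r1<-Mul1 // r0:7,r1:Mul1,r2:Add2,r3:5,r4:8
cycle 7: issue SUB r3<-Add3 // r0:7,r1:Mul1,r2:Add2,r3:Add3,r4:8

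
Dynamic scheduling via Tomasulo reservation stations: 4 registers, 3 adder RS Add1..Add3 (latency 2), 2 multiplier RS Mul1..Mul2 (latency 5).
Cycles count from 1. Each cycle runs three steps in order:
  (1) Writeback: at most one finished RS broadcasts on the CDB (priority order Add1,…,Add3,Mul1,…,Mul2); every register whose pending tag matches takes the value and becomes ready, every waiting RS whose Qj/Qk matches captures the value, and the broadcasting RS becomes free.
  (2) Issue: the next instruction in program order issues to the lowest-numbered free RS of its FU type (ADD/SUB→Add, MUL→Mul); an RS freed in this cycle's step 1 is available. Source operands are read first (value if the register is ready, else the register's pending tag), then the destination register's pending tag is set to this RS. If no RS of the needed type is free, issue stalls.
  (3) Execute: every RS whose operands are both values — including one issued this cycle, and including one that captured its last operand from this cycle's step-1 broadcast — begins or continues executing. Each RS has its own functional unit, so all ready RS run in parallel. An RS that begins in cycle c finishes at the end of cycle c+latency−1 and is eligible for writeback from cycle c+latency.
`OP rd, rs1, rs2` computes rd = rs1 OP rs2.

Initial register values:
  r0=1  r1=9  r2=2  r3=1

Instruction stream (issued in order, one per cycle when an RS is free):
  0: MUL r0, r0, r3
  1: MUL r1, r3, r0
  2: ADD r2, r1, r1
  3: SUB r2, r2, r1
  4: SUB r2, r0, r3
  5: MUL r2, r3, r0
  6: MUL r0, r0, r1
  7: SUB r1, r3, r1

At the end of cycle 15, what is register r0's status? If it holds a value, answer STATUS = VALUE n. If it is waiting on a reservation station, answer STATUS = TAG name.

c1: issue MUL r0<-Mul1 | r0:Mul1,r1:9,r2:2,r3:1
c2: issue MUL r1<-Mul2 | r0:Mul1,r1:Mul2,r2:2,r3:1
c3: issue ADD r2<-Add1 | r0:Mul1,r1:Mul2,r2:Add1,r3:1
c4: issue SUB r2<-Add2 | r0:Mul1,r1:Mul2,r2:Add2,r3:1
c5: issue SUB r2<-Add3 | r0:Mul1,r1:Mul2,r2:Add3,r3:1
c6: CDB Mul1=1; issue MUL r2<-Mul1 | r0:1,r1:Mul2,r2:Mul1,r3:1
c7: stall | r0:1,r1:Mul2,r2:Mul1,r3:1
c8: CDB Add3=0; stall | r0:1,r1:Mul2,r2:Mul1,r3:1
c9: stall | r0:1,r1:Mul2,r2:Mul1,r3:1
c10: stall | r0:1,r1:Mul2,r2:Mul1,r3:1
c11: CDB Mul1=1; issue MUL r0<-Mul1 | r0:Mul1,r1:Mul2,r2:1,r3:1
c12: CDB Mul2=1; issue SUB r1<-Add3 | r0:Mul1,r1:Add3,r2:1,r3:1
c13: - | r0:Mul1,r1:Add3,r2:1,r3:1
c14: CDB Add1=2 | r0:Mul1,r1:Add3,r2:1,r3:1
c15: CDB Add3=0 | r0:Mul1,r1:0,r2:1,r3:1

STATUS = TAG Mul1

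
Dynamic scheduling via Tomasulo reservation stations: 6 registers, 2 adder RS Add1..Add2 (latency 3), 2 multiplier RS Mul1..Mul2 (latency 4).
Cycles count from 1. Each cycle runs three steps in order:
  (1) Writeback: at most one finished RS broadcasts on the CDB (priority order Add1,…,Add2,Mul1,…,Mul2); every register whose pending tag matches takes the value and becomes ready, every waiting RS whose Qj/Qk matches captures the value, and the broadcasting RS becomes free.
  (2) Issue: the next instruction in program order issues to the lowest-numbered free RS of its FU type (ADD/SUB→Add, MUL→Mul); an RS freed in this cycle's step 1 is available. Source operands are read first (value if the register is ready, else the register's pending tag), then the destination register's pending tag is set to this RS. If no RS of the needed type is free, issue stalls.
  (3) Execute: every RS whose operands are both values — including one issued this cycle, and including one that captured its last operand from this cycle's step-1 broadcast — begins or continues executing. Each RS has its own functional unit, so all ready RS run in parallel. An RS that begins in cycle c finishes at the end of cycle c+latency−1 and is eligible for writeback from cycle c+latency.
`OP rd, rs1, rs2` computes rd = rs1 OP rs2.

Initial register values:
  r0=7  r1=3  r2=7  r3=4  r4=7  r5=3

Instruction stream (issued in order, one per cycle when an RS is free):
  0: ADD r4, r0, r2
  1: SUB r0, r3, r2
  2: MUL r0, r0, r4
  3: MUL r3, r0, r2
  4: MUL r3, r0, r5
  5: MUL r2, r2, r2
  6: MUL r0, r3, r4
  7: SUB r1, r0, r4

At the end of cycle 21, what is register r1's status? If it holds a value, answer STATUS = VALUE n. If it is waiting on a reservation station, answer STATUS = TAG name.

cycle 1: issue ADD r4<-Add1 // r0:7,r1:3,r2:7,r3:4,r4:Add1,r5:3
cycle 2: issue SUB r0<-Add2 // r0:Add2,r1:3,r2:7,r3:4,r4:Add1,r5:3
cycle 3: issue MUL r0<-Mul1 // r0:Mul1,r1:3,r2:7,r3:4,r4:Add1,r5:3
cycle 4: CDB Add1=14; issue MUL r3<-Mul2 // r0:Mul1,r1:3,r2:7,r3:Mul2,r4:14,r5:3
cycle 5: CDB Add2=-3; stall // r0:Mul1,r1:3,r2:7,r3:Mul2,r4:14,r5:3
cycle 6: stall // r0:Mul1,r1:3,r2:7,r3:Mul2,r4:14,r5:3
cycle 7: stall // r0:Mul1,r1:3,r2:7,r3:Mul2,r4:14,r5:3
cycle 8: stall // r0:Mul1,r1:3,r2:7,r3:Mul2,r4:14,r5:3
cycle 9: CDB Mul1=-42; issue MUL r3<-Mul1 // r0:-42,r1:3,r2:7,r3:Mul1,r4:14,r5:3
cycle 10: stall // r0:-42,r1:3,r2:7,r3:Mul1,r4:14,r5:3
cycle 11: stall // r0:-42,r1:3,r2:7,r3:Mul1,r4:14,r5:3
cycle 12: stall // r0:-42,r1:3,r2:7,r3:Mul1,r4:14,r5:3
cycle 13: CDB Mul1=-126; issue MUL r2<-Mul1 // r0:-42,r1:3,r2:Mul1,r3:-126,r4:14,r5:3
cycle 14: CDB Mul2=-294; issue MUL r0<-Mul2 // r0:Mul2,r1:3,r2:Mul1,r3:-126,r4:14,r5:3
cycle 15: issue SUB r1<-Add1 // r0:Mul2,r1:Add1,r2:Mul1,r3:-126,r4:14,r5:3
cycle 16: - // r0:Mul2,r1:Add1,r2:Mul1,r3:-126,r4:14,r5:3
cycle 17: CDB Mul1=49 // r0:Mul2,r1:Add1,r2:49,r3:-126,r4:14,r5:3
cycle 18: CDB Mul2=-1764 // r0:-1764,r1:Add1,r2:49,r3:-126,r4:14,r5:3
cycle 19: - // r0:-1764,r1:Add1,r2:49,r3:-126,r4:14,r5:3
cycle 20: - // r0:-1764,r1:Add1,r2:49,r3:-126,r4:14,r5:3
cycle 21: CDB Add1=-1778 // r0:-1764,r1:-1778,r2:49,r3:-126,r4:14,r5:3

STATUS = VALUE -1778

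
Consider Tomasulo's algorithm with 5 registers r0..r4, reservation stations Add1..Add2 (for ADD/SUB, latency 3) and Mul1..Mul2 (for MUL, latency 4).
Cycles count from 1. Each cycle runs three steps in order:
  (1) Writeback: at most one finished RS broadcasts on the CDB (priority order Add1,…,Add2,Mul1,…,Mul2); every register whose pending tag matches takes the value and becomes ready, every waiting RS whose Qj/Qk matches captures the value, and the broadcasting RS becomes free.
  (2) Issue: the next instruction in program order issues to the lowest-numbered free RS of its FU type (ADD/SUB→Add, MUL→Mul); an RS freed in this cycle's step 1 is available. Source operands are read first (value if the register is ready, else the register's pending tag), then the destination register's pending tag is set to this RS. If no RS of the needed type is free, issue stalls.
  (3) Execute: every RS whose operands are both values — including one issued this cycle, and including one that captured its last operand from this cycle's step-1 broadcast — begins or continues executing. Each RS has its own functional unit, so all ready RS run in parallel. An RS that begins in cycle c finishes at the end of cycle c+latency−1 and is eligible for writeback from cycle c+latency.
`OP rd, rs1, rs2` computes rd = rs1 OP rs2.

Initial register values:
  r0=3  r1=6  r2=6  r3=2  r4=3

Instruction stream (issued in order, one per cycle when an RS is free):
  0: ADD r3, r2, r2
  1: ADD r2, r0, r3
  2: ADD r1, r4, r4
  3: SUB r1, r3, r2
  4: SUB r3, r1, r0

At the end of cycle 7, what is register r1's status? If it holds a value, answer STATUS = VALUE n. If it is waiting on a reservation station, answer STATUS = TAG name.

c1: issue ADD r3<-Add1 | r0:3,r1:6,r2:6,r3:Add1,r4:3
c2: issue ADD r2<-Add2 | r0:3,r1:6,r2:Add2,r3:Add1,r4:3
c3: stall | r0:3,r1:6,r2:Add2,r3:Add1,r4:3
c4: CDB Add1=12; issue ADD r1<-Add1 | r0:3,r1:Add1,r2:Add2,r3:12,r4:3
c5: stall | r0:3,r1:Add1,r2:Add2,r3:12,r4:3
c6: stall | r0:3,r1:Add1,r2:Add2,r3:12,r4:3
c7: CDB Add1=6; issue SUB r1<-Add1 | r0:3,r1:Add1,r2:Add2,r3:12,r4:3

STATUS = TAG Add1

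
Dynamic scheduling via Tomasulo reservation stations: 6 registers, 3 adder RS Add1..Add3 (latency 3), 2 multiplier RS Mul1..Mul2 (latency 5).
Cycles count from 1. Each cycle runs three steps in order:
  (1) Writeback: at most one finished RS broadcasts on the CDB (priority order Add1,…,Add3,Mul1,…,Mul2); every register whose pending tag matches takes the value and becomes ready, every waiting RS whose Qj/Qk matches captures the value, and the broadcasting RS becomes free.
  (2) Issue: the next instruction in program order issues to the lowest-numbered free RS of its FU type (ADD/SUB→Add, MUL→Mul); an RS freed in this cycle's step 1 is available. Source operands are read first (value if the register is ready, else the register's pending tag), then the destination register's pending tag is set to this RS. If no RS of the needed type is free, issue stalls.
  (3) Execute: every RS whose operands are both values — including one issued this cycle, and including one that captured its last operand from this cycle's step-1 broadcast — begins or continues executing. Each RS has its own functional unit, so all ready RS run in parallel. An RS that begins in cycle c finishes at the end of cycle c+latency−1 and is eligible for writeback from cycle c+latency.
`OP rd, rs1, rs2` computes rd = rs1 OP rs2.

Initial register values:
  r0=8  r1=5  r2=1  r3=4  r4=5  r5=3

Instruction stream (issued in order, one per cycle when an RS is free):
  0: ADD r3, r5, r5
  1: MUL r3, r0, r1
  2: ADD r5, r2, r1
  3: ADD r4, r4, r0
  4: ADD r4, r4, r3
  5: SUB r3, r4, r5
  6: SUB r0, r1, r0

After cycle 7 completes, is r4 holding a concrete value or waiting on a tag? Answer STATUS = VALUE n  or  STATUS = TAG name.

STATUS = TAG Add3

c1: issue ADD r3<-Add1 | r0:8,r1:5,r2:1,r3:Add1,r4:5,r5:3
c2: issue MUL r3<-Mul1 | r0:8,r1:5,r2:1,r3:Mul1,r4:5,r5:3
c3: issue ADD r5<-Add2 | r0:8,r1:5,r2:1,r3:Mul1,r4:5,r5:Add2
c4: CDB Add1=6; issue ADD r4<-Add1 | r0:8,r1:5,r2:1,r3:Mul1,r4:Add1,r5:Add2
c5: issue ADD r4<-Add3 | r0:8,r1:5,r2:1,r3:Mul1,r4:Add3,r5:Add2
c6: CDB Add2=6; issue SUB r3<-Add2 | r0:8,r1:5,r2:1,r3:Add2,r4:Add3,r5:6
c7: CDB Add1=13; issue SUB r0<-Add1 | r0:Add1,r1:5,r2:1,r3:Add2,r4:Add3,r5:6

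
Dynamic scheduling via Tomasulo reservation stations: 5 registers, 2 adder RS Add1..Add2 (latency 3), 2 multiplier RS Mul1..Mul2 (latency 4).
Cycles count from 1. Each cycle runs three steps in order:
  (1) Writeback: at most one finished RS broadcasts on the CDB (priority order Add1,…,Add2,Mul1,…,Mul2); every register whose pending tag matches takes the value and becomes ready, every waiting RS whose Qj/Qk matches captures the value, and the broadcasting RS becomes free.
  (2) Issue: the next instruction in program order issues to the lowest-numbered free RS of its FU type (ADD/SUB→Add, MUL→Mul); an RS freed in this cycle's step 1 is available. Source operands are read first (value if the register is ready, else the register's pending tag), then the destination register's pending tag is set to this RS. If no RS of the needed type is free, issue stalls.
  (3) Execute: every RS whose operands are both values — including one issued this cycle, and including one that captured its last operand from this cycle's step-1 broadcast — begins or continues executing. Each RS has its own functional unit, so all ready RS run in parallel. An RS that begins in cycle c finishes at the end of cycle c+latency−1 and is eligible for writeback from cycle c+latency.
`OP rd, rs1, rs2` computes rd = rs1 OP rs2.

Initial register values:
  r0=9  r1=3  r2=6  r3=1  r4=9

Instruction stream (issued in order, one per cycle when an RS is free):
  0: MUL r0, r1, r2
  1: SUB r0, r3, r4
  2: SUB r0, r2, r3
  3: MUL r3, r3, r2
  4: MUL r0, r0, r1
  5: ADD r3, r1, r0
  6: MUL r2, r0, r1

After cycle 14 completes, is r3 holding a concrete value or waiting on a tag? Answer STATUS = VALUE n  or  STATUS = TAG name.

cycle 1: issue MUL r0<-Mul1 // r0:Mul1,r1:3,r2:6,r3:1,r4:9
cycle 2: issue SUB r0<-Add1 // r0:Add1,r1:3,r2:6,r3:1,r4:9
cycle 3: issue SUB r0<-Add2 // r0:Add2,r1:3,r2:6,r3:1,r4:9
cycle 4: issue MUL r3<-Mul2 // r0:Add2,r1:3,r2:6,r3:Mul2,r4:9
cycle 5: CDB Add1=-8; stall // r0:Add2,r1:3,r2:6,r3:Mul2,r4:9
cycle 6: CDB Add2=5; stall // r0:5,r1:3,r2:6,r3:Mul2,r4:9
cycle 7: CDB Mul1=18; issue MUL r0<-Mul1 // r0:Mul1,r1:3,r2:6,r3:Mul2,r4:9
cycle 8: CDB Mul2=6; issue ADD r3<-Add1 // r0:Mul1,r1:3,r2:6,r3:Add1,r4:9
cycle 9: issue MUL r2<-Mul2 // r0:Mul1,r1:3,r2:Mul2,r3:Add1,r4:9
cycle 10: - // r0:Mul1,r1:3,r2:Mul2,r3:Add1,r4:9
cycle 11: CDB Mul1=15 // r0:15,r1:3,r2:Mul2,r3:Add1,r4:9
cycle 12: - // r0:15,r1:3,r2:Mul2,r3:Add1,r4:9
cycle 13: - // r0:15,r1:3,r2:Mul2,r3:Add1,r4:9
cycle 14: CDB Add1=18 // r0:15,r1:3,r2:Mul2,r3:18,r4:9

STATUS = VALUE 18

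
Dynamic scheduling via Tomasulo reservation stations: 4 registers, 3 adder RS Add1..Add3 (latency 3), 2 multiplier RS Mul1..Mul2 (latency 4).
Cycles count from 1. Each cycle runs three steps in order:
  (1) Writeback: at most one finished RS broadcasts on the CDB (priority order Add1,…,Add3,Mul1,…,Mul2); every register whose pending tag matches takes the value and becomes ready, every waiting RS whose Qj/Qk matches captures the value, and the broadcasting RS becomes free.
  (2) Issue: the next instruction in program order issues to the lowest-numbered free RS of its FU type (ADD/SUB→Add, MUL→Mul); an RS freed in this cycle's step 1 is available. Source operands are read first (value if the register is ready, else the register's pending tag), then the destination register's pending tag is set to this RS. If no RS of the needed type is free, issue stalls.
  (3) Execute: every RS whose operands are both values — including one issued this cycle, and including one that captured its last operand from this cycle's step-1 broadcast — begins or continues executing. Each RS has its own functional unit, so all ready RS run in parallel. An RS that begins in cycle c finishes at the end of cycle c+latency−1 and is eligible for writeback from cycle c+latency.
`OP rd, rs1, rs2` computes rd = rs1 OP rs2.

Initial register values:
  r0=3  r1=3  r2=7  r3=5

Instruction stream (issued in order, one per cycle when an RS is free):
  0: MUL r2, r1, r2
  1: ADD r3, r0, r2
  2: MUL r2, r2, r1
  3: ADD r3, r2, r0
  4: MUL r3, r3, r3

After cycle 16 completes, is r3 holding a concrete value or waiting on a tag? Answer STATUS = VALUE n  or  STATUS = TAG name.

STATUS = VALUE 4356

c1: issue MUL r2<-Mul1 | r0:3,r1:3,r2:Mul1,r3:5
c2: issue ADD r3<-Add1 | r0:3,r1:3,r2:Mul1,r3:Add1
c3: issue MUL r2<-Mul2 | r0:3,r1:3,r2:Mul2,r3:Add1
c4: issue ADD r3<-Add2 | r0:3,r1:3,r2:Mul2,r3:Add2
c5: CDB Mul1=21; issue MUL r3<-Mul1 | r0:3,r1:3,r2:Mul2,r3:Mul1
c6: - | r0:3,r1:3,r2:Mul2,r3:Mul1
c7: - | r0:3,r1:3,r2:Mul2,r3:Mul1
c8: CDB Add1=24 | r0:3,r1:3,r2:Mul2,r3:Mul1
c9: CDB Mul2=63 | r0:3,r1:3,r2:63,r3:Mul1
c10: - | r0:3,r1:3,r2:63,r3:Mul1
c11: - | r0:3,r1:3,r2:63,r3:Mul1
c12: CDB Add2=66 | r0:3,r1:3,r2:63,r3:Mul1
c13: - | r0:3,r1:3,r2:63,r3:Mul1
c14: - | r0:3,r1:3,r2:63,r3:Mul1
c15: - | r0:3,r1:3,r2:63,r3:Mul1
c16: CDB Mul1=4356 | r0:3,r1:3,r2:63,r3:4356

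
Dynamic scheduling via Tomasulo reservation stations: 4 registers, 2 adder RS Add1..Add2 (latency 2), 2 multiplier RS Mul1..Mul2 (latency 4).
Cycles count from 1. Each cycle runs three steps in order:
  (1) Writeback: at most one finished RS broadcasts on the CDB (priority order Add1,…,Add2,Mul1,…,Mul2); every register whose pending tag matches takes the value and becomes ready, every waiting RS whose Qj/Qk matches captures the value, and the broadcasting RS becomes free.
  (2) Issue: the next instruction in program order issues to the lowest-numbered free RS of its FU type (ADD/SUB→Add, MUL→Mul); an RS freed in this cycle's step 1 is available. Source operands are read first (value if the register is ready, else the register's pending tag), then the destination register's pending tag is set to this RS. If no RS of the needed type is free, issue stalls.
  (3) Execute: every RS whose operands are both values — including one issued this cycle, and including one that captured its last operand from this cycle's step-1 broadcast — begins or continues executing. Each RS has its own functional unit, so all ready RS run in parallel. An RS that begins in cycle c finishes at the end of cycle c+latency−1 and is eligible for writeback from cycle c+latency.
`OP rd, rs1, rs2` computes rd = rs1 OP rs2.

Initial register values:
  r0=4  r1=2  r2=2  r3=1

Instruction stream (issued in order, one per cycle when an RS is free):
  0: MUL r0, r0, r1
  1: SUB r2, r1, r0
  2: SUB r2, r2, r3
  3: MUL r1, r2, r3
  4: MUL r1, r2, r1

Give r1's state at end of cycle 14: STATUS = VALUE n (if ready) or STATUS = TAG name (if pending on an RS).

STATUS = TAG Mul1

c1: issue MUL r0<-Mul1 | r0:Mul1,r1:2,r2:2,r3:1
c2: issue SUB r2<-Add1 | r0:Mul1,r1:2,r2:Add1,r3:1
c3: issue SUB r2<-Add2 | r0:Mul1,r1:2,r2:Add2,r3:1
c4: issue MUL r1<-Mul2 | r0:Mul1,r1:Mul2,r2:Add2,r3:1
c5: CDB Mul1=8; issue MUL r1<-Mul1 | r0:8,r1:Mul1,r2:Add2,r3:1
c6: - | r0:8,r1:Mul1,r2:Add2,r3:1
c7: CDB Add1=-6 | r0:8,r1:Mul1,r2:Add2,r3:1
c8: - | r0:8,r1:Mul1,r2:Add2,r3:1
c9: CDB Add2=-7 | r0:8,r1:Mul1,r2:-7,r3:1
c10: - | r0:8,r1:Mul1,r2:-7,r3:1
c11: - | r0:8,r1:Mul1,r2:-7,r3:1
c12: - | r0:8,r1:Mul1,r2:-7,r3:1
c13: CDB Mul2=-7 | r0:8,r1:Mul1,r2:-7,r3:1
c14: - | r0:8,r1:Mul1,r2:-7,r3:1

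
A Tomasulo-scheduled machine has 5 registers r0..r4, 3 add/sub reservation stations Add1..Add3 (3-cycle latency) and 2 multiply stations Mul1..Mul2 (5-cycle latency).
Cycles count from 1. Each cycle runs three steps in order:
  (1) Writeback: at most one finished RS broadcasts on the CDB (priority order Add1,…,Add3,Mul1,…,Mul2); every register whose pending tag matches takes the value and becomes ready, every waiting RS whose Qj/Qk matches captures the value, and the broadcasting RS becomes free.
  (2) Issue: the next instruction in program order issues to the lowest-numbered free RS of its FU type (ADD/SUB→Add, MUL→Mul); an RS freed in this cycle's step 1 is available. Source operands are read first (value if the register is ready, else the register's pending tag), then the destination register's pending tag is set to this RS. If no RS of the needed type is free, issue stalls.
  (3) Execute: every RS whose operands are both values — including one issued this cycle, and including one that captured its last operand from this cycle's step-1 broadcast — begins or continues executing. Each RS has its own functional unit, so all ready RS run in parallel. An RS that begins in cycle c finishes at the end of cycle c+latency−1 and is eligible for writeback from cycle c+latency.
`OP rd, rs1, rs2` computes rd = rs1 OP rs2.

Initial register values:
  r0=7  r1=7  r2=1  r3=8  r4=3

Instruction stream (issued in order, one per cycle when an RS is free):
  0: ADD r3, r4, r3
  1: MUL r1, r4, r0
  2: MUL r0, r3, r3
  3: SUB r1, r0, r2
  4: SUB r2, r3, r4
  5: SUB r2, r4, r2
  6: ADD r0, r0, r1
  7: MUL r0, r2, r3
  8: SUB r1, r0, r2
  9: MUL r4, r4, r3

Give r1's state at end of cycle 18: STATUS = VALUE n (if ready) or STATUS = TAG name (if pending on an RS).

  c1: issue ADD r3<-Add1  regs: r0:7,r1:7,r2:1,r3:Add1,r4:3
  c2: issue MUL r1<-Mul1  regs: r0:7,r1:Mul1,r2:1,r3:Add1,r4:3
  c3: issue MUL r0<-Mul2  regs: r0:Mul2,r1:Mul1,r2:1,r3:Add1,r4:3
  c4: CDB Add1=11; issue SUB r1<-Add1  regs: r0:Mul2,r1:Add1,r2:1,r3:11,r4:3
  c5: issue SUB r2<-Add2  regs: r0:Mul2,r1:Add1,r2:Add2,r3:11,r4:3
  c6: issue SUB r2<-Add3  regs: r0:Mul2,r1:Add1,r2:Add3,r3:11,r4:3
  c7: CDB Mul1=21; stall  regs: r0:Mul2,r1:Add1,r2:Add3,r3:11,r4:3
  c8: CDB Add2=8; issue ADD r0<-Add2  regs: r0:Add2,r1:Add1,r2:Add3,r3:11,r4:3
  c9: CDB Mul2=121; issue MUL r0<-Mul1  regs: r0:Mul1,r1:Add1,r2:Add3,r3:11,r4:3
  c10: stall  regs: r0:Mul1,r1:Add1,r2:Add3,r3:11,r4:3
  c11: CDB Add3=-5; issue SUB r1<-Add3  regs: r0:Mul1,r1:Add3,r2:-5,r3:11,r4:3
  c12: CDB Add1=120; issue MUL r4<-Mul2  regs: r0:Mul1,r1:Add3,r2:-5,r3:11,r4:Mul2
  c13: -  regs: r0:Mul1,r1:Add3,r2:-5,r3:11,r4:Mul2
  c14: -  regs: r0:Mul1,r1:Add3,r2:-5,r3:11,r4:Mul2
  c15: CDB Add2=241  regs: r0:Mul1,r1:Add3,r2:-5,r3:11,r4:Mul2
  c16: CDB Mul1=-55  regs: r0:-55,r1:Add3,r2:-5,r3:11,r4:Mul2
  c17: CDB Mul2=33  regs: r0:-55,r1:Add3,r2:-5,r3:11,r4:33
  c18: -  regs: r0:-55,r1:Add3,r2:-5,r3:11,r4:33

STATUS = TAG Add3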